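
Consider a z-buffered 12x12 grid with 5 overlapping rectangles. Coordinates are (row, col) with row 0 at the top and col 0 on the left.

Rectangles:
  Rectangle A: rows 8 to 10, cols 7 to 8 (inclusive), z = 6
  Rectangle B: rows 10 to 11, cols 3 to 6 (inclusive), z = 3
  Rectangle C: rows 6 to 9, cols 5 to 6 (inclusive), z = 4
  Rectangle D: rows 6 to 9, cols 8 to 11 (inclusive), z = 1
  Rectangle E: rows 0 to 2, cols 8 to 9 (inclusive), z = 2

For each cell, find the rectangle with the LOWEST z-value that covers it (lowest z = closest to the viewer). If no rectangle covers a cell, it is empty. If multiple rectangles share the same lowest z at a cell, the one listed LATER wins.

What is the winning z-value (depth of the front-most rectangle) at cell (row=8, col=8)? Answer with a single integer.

Answer: 1

Derivation:
Check cell (8,8):
  A: rows 8-10 cols 7-8 z=6 -> covers; best now A (z=6)
  B: rows 10-11 cols 3-6 -> outside (row miss)
  C: rows 6-9 cols 5-6 -> outside (col miss)
  D: rows 6-9 cols 8-11 z=1 -> covers; best now D (z=1)
  E: rows 0-2 cols 8-9 -> outside (row miss)
Winner: D at z=1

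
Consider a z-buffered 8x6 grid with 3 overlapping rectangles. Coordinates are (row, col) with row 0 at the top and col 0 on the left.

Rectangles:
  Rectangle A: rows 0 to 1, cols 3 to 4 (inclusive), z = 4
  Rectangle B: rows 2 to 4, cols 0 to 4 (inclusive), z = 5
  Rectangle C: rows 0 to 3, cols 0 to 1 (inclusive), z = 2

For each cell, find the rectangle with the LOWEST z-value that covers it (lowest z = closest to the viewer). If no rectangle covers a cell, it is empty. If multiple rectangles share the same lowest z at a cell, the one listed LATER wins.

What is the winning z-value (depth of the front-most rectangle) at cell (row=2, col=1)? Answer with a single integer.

Check cell (2,1):
  A: rows 0-1 cols 3-4 -> outside (row miss)
  B: rows 2-4 cols 0-4 z=5 -> covers; best now B (z=5)
  C: rows 0-3 cols 0-1 z=2 -> covers; best now C (z=2)
Winner: C at z=2

Answer: 2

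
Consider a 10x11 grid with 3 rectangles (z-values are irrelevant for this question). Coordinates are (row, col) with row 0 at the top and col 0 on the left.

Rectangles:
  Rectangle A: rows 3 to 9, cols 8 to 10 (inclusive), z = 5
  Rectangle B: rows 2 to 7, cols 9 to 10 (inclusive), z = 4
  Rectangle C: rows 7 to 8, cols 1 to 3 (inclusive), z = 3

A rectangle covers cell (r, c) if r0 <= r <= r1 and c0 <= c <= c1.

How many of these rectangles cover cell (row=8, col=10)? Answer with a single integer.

Answer: 1

Derivation:
Check cell (8,10):
  A: rows 3-9 cols 8-10 -> covers
  B: rows 2-7 cols 9-10 -> outside (row miss)
  C: rows 7-8 cols 1-3 -> outside (col miss)
Count covering = 1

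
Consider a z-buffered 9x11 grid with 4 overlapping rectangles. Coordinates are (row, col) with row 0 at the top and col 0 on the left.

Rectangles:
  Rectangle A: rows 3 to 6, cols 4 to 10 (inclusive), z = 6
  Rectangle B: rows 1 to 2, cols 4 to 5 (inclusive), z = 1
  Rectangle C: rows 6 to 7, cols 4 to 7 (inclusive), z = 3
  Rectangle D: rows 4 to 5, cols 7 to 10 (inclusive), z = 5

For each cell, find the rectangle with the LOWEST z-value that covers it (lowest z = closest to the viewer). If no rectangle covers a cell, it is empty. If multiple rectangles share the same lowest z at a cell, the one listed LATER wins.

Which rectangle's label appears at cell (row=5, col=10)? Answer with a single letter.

Check cell (5,10):
  A: rows 3-6 cols 4-10 z=6 -> covers; best now A (z=6)
  B: rows 1-2 cols 4-5 -> outside (row miss)
  C: rows 6-7 cols 4-7 -> outside (row miss)
  D: rows 4-5 cols 7-10 z=5 -> covers; best now D (z=5)
Winner: D at z=5

Answer: D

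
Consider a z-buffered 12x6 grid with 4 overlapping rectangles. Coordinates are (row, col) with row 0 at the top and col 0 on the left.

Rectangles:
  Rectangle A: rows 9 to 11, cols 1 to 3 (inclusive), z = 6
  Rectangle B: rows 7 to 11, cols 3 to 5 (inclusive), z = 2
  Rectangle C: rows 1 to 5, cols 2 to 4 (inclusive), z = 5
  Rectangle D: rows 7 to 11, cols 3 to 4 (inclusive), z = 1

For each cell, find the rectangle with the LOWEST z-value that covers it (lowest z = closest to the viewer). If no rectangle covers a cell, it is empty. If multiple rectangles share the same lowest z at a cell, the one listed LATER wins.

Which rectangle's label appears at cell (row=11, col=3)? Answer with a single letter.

Check cell (11,3):
  A: rows 9-11 cols 1-3 z=6 -> covers; best now A (z=6)
  B: rows 7-11 cols 3-5 z=2 -> covers; best now B (z=2)
  C: rows 1-5 cols 2-4 -> outside (row miss)
  D: rows 7-11 cols 3-4 z=1 -> covers; best now D (z=1)
Winner: D at z=1

Answer: D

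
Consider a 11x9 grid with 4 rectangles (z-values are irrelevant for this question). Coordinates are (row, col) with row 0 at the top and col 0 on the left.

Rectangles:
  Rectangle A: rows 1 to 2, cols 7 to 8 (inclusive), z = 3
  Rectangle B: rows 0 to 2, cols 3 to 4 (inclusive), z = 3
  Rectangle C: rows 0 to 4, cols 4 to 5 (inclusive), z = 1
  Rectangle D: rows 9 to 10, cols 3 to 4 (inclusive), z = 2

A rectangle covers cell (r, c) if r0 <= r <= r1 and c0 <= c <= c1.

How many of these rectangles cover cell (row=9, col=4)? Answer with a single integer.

Answer: 1

Derivation:
Check cell (9,4):
  A: rows 1-2 cols 7-8 -> outside (row miss)
  B: rows 0-2 cols 3-4 -> outside (row miss)
  C: rows 0-4 cols 4-5 -> outside (row miss)
  D: rows 9-10 cols 3-4 -> covers
Count covering = 1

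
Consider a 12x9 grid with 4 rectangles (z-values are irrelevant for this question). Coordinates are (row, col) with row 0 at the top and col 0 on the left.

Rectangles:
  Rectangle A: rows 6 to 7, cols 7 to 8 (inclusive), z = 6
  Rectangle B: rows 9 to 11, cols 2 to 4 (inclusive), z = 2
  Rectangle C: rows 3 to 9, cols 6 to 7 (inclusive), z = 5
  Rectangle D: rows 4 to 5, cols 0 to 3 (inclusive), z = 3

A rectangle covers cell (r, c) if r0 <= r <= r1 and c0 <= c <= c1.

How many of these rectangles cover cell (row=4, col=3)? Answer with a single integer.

Answer: 1

Derivation:
Check cell (4,3):
  A: rows 6-7 cols 7-8 -> outside (row miss)
  B: rows 9-11 cols 2-4 -> outside (row miss)
  C: rows 3-9 cols 6-7 -> outside (col miss)
  D: rows 4-5 cols 0-3 -> covers
Count covering = 1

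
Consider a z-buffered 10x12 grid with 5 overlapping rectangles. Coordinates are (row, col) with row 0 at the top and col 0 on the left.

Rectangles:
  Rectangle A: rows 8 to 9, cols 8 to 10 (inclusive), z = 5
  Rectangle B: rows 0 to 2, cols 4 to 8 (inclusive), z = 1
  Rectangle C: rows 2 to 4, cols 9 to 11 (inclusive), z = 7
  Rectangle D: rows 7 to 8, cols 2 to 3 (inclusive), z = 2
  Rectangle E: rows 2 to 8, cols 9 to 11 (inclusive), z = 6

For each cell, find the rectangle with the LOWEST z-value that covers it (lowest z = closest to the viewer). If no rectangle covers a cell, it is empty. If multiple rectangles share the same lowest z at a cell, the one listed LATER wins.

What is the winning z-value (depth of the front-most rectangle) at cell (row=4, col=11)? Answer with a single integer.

Check cell (4,11):
  A: rows 8-9 cols 8-10 -> outside (row miss)
  B: rows 0-2 cols 4-8 -> outside (row miss)
  C: rows 2-4 cols 9-11 z=7 -> covers; best now C (z=7)
  D: rows 7-8 cols 2-3 -> outside (row miss)
  E: rows 2-8 cols 9-11 z=6 -> covers; best now E (z=6)
Winner: E at z=6

Answer: 6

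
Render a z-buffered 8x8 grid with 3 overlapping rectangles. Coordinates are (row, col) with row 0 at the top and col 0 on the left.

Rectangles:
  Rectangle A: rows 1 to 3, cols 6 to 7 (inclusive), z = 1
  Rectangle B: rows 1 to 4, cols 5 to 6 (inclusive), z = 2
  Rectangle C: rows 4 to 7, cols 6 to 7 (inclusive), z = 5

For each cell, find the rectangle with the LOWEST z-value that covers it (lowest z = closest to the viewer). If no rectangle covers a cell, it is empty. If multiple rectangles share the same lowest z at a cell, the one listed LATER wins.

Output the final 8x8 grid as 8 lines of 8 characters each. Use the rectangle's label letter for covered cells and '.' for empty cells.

........
.....BAA
.....BAA
.....BAA
.....BBC
......CC
......CC
......CC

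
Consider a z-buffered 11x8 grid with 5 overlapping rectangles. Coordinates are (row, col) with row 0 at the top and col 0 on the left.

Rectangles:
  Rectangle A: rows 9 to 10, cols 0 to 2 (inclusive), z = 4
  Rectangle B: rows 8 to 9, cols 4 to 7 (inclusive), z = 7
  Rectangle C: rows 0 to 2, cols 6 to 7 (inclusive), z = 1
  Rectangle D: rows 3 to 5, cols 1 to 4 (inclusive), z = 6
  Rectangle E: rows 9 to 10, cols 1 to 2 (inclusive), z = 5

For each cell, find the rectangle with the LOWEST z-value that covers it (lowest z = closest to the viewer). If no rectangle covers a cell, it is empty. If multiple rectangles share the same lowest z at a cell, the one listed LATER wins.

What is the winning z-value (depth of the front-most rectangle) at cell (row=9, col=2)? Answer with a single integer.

Check cell (9,2):
  A: rows 9-10 cols 0-2 z=4 -> covers; best now A (z=4)
  B: rows 8-9 cols 4-7 -> outside (col miss)
  C: rows 0-2 cols 6-7 -> outside (row miss)
  D: rows 3-5 cols 1-4 -> outside (row miss)
  E: rows 9-10 cols 1-2 z=5 -> covers; best now A (z=4)
Winner: A at z=4

Answer: 4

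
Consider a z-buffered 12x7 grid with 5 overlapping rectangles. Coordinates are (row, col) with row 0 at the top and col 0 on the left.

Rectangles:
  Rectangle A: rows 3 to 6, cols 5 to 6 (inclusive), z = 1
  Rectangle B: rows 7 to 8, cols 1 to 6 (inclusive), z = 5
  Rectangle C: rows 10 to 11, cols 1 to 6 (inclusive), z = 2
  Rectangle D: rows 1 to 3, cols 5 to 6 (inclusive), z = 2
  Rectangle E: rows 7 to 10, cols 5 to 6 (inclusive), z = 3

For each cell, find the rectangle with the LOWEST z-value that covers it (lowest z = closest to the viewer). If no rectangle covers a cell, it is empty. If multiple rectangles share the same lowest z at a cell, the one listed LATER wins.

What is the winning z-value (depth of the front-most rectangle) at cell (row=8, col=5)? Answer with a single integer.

Check cell (8,5):
  A: rows 3-6 cols 5-6 -> outside (row miss)
  B: rows 7-8 cols 1-6 z=5 -> covers; best now B (z=5)
  C: rows 10-11 cols 1-6 -> outside (row miss)
  D: rows 1-3 cols 5-6 -> outside (row miss)
  E: rows 7-10 cols 5-6 z=3 -> covers; best now E (z=3)
Winner: E at z=3

Answer: 3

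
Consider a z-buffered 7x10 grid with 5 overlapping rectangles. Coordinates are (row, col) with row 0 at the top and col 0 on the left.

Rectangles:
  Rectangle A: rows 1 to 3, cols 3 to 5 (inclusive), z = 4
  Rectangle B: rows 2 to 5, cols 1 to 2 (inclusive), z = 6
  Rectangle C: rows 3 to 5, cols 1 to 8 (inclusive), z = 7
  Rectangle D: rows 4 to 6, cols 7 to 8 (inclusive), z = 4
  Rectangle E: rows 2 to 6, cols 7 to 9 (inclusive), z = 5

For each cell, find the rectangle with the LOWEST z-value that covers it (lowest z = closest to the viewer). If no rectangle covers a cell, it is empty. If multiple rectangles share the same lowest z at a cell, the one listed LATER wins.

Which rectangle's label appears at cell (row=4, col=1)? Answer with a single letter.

Check cell (4,1):
  A: rows 1-3 cols 3-5 -> outside (row miss)
  B: rows 2-5 cols 1-2 z=6 -> covers; best now B (z=6)
  C: rows 3-5 cols 1-8 z=7 -> covers; best now B (z=6)
  D: rows 4-6 cols 7-8 -> outside (col miss)
  E: rows 2-6 cols 7-9 -> outside (col miss)
Winner: B at z=6

Answer: B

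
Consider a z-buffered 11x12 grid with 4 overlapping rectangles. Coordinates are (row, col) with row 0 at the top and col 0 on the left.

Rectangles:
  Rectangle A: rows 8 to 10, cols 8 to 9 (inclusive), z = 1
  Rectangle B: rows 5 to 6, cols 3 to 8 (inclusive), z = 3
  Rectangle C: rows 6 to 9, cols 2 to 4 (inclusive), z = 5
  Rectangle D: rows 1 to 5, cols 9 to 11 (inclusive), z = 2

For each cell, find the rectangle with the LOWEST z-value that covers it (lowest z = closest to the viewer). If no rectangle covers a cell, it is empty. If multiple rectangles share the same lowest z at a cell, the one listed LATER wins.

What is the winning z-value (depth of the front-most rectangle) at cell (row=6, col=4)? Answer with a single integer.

Check cell (6,4):
  A: rows 8-10 cols 8-9 -> outside (row miss)
  B: rows 5-6 cols 3-8 z=3 -> covers; best now B (z=3)
  C: rows 6-9 cols 2-4 z=5 -> covers; best now B (z=3)
  D: rows 1-5 cols 9-11 -> outside (row miss)
Winner: B at z=3

Answer: 3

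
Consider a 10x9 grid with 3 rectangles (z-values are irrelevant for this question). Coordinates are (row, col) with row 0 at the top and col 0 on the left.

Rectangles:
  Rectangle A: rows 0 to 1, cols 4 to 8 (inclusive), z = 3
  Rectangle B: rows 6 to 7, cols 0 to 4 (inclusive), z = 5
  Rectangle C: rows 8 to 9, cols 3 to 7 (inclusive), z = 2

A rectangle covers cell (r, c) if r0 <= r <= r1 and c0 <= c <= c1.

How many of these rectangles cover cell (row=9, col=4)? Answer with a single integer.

Check cell (9,4):
  A: rows 0-1 cols 4-8 -> outside (row miss)
  B: rows 6-7 cols 0-4 -> outside (row miss)
  C: rows 8-9 cols 3-7 -> covers
Count covering = 1

Answer: 1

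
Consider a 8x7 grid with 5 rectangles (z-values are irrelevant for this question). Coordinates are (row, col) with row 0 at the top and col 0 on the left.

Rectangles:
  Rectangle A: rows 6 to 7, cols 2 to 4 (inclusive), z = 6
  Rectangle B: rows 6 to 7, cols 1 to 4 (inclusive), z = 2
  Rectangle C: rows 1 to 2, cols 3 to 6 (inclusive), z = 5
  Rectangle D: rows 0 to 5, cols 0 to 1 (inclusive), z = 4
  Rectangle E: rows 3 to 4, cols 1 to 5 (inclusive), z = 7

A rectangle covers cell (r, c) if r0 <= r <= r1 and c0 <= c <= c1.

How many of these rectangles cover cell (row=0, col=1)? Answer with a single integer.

Answer: 1

Derivation:
Check cell (0,1):
  A: rows 6-7 cols 2-4 -> outside (row miss)
  B: rows 6-7 cols 1-4 -> outside (row miss)
  C: rows 1-2 cols 3-6 -> outside (row miss)
  D: rows 0-5 cols 0-1 -> covers
  E: rows 3-4 cols 1-5 -> outside (row miss)
Count covering = 1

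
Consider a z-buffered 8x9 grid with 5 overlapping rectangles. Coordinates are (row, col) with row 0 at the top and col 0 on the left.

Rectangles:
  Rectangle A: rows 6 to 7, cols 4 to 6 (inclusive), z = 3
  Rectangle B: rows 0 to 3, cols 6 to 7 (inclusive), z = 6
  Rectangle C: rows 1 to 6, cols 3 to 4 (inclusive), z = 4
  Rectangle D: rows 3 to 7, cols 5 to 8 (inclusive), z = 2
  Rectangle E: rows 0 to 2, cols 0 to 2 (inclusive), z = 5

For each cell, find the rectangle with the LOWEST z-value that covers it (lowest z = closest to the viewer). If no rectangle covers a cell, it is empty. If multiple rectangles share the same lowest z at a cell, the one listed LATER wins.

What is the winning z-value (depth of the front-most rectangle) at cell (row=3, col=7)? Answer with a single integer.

Answer: 2

Derivation:
Check cell (3,7):
  A: rows 6-7 cols 4-6 -> outside (row miss)
  B: rows 0-3 cols 6-7 z=6 -> covers; best now B (z=6)
  C: rows 1-6 cols 3-4 -> outside (col miss)
  D: rows 3-7 cols 5-8 z=2 -> covers; best now D (z=2)
  E: rows 0-2 cols 0-2 -> outside (row miss)
Winner: D at z=2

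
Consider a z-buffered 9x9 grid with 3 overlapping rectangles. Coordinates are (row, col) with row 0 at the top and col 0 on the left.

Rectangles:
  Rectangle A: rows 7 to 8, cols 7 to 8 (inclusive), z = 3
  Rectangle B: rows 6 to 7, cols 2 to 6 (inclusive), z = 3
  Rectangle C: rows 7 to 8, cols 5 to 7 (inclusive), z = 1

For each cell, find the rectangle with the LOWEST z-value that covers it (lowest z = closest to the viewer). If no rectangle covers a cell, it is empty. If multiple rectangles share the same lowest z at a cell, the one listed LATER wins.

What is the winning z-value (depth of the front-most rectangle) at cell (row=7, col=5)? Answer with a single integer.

Check cell (7,5):
  A: rows 7-8 cols 7-8 -> outside (col miss)
  B: rows 6-7 cols 2-6 z=3 -> covers; best now B (z=3)
  C: rows 7-8 cols 5-7 z=1 -> covers; best now C (z=1)
Winner: C at z=1

Answer: 1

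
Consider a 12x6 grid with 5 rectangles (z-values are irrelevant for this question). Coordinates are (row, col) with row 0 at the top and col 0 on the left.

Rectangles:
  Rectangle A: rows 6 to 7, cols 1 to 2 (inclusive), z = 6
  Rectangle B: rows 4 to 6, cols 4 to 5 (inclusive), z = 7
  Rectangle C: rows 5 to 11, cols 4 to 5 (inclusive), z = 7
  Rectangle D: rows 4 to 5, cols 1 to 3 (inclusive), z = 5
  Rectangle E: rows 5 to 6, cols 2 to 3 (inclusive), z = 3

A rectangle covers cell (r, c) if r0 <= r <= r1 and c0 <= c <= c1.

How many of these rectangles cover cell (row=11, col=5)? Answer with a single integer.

Answer: 1

Derivation:
Check cell (11,5):
  A: rows 6-7 cols 1-2 -> outside (row miss)
  B: rows 4-6 cols 4-5 -> outside (row miss)
  C: rows 5-11 cols 4-5 -> covers
  D: rows 4-5 cols 1-3 -> outside (row miss)
  E: rows 5-6 cols 2-3 -> outside (row miss)
Count covering = 1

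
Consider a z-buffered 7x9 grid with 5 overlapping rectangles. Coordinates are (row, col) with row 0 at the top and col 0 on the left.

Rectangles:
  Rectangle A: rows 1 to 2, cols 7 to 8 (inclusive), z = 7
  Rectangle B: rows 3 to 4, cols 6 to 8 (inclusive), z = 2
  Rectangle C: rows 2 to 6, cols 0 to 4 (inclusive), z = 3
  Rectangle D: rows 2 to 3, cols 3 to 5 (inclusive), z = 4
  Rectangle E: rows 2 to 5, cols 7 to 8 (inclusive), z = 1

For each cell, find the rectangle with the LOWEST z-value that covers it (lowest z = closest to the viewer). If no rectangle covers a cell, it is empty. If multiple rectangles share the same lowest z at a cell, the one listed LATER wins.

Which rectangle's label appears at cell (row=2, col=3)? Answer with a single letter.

Answer: C

Derivation:
Check cell (2,3):
  A: rows 1-2 cols 7-8 -> outside (col miss)
  B: rows 3-4 cols 6-8 -> outside (row miss)
  C: rows 2-6 cols 0-4 z=3 -> covers; best now C (z=3)
  D: rows 2-3 cols 3-5 z=4 -> covers; best now C (z=3)
  E: rows 2-5 cols 7-8 -> outside (col miss)
Winner: C at z=3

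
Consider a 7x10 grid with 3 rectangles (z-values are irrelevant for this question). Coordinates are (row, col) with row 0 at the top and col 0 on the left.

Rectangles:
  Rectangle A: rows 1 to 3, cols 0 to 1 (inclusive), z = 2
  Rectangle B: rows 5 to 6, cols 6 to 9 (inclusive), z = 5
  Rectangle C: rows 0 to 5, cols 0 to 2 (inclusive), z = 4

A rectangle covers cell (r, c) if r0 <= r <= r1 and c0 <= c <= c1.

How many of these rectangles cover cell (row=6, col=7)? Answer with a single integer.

Answer: 1

Derivation:
Check cell (6,7):
  A: rows 1-3 cols 0-1 -> outside (row miss)
  B: rows 5-6 cols 6-9 -> covers
  C: rows 0-5 cols 0-2 -> outside (row miss)
Count covering = 1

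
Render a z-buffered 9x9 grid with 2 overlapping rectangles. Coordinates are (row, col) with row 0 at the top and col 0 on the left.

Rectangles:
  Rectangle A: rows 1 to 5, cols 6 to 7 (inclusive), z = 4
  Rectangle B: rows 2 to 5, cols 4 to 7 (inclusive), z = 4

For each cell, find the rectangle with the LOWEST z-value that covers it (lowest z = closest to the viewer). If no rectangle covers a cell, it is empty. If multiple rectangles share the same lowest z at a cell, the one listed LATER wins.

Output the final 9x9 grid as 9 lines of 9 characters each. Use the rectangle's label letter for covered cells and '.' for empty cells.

.........
......AA.
....BBBB.
....BBBB.
....BBBB.
....BBBB.
.........
.........
.........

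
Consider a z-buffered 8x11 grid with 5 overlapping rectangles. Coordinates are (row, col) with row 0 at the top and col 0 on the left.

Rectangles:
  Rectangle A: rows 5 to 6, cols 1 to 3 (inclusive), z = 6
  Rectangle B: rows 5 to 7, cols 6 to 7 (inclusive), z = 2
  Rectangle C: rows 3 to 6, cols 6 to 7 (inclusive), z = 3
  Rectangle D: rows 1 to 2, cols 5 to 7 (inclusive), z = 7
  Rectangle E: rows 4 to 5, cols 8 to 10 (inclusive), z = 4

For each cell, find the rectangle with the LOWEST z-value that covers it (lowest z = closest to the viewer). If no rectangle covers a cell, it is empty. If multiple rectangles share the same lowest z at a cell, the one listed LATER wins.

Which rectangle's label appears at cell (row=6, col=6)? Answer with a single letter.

Check cell (6,6):
  A: rows 5-6 cols 1-3 -> outside (col miss)
  B: rows 5-7 cols 6-7 z=2 -> covers; best now B (z=2)
  C: rows 3-6 cols 6-7 z=3 -> covers; best now B (z=2)
  D: rows 1-2 cols 5-7 -> outside (row miss)
  E: rows 4-5 cols 8-10 -> outside (row miss)
Winner: B at z=2

Answer: B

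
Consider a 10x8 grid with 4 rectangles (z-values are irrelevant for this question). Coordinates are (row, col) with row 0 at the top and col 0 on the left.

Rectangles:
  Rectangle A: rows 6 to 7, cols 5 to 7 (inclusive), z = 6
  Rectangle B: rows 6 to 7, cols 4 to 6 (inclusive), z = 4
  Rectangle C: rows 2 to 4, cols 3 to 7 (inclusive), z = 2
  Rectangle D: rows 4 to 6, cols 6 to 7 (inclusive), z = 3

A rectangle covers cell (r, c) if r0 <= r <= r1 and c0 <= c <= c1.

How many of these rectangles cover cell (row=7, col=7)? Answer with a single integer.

Answer: 1

Derivation:
Check cell (7,7):
  A: rows 6-7 cols 5-7 -> covers
  B: rows 6-7 cols 4-6 -> outside (col miss)
  C: rows 2-4 cols 3-7 -> outside (row miss)
  D: rows 4-6 cols 6-7 -> outside (row miss)
Count covering = 1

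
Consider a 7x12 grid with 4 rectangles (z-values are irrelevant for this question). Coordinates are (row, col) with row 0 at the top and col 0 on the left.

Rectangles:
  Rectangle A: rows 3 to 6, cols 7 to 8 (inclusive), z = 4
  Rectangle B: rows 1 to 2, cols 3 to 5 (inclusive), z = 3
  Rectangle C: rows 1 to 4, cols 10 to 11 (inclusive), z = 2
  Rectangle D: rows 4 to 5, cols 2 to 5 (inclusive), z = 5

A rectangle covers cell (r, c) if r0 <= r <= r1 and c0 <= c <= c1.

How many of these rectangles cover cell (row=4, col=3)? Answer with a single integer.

Check cell (4,3):
  A: rows 3-6 cols 7-8 -> outside (col miss)
  B: rows 1-2 cols 3-5 -> outside (row miss)
  C: rows 1-4 cols 10-11 -> outside (col miss)
  D: rows 4-5 cols 2-5 -> covers
Count covering = 1

Answer: 1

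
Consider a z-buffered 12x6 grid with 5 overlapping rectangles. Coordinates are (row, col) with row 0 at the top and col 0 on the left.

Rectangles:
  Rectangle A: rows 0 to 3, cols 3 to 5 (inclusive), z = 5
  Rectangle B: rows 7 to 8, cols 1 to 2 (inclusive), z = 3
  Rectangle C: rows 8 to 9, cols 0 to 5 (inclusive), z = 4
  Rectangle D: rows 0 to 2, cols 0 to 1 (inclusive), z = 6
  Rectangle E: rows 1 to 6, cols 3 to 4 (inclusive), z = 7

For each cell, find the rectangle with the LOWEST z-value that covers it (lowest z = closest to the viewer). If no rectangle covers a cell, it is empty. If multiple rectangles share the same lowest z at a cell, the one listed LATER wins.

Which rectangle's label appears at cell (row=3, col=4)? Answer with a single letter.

Answer: A

Derivation:
Check cell (3,4):
  A: rows 0-3 cols 3-5 z=5 -> covers; best now A (z=5)
  B: rows 7-8 cols 1-2 -> outside (row miss)
  C: rows 8-9 cols 0-5 -> outside (row miss)
  D: rows 0-2 cols 0-1 -> outside (row miss)
  E: rows 1-6 cols 3-4 z=7 -> covers; best now A (z=5)
Winner: A at z=5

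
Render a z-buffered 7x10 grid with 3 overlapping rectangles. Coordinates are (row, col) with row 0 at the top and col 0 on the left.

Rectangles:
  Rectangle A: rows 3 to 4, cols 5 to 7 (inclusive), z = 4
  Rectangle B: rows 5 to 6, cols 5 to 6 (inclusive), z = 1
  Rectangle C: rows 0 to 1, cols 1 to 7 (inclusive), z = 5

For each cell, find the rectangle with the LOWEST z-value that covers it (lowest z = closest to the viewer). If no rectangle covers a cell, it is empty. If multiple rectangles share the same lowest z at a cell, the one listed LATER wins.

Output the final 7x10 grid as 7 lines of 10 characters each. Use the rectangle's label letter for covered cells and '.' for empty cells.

.CCCCCCC..
.CCCCCCC..
..........
.....AAA..
.....AAA..
.....BB...
.....BB...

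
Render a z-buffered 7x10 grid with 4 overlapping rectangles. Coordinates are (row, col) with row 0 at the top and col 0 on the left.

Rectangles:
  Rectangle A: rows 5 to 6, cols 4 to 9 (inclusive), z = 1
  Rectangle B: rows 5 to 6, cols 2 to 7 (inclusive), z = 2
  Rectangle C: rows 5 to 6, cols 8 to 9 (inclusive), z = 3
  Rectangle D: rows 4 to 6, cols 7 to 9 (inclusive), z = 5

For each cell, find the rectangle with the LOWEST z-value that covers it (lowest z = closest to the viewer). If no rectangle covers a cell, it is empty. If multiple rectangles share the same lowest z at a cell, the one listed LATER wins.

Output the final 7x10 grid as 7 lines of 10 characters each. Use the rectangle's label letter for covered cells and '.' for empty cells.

..........
..........
..........
..........
.......DDD
..BBAAAAAA
..BBAAAAAA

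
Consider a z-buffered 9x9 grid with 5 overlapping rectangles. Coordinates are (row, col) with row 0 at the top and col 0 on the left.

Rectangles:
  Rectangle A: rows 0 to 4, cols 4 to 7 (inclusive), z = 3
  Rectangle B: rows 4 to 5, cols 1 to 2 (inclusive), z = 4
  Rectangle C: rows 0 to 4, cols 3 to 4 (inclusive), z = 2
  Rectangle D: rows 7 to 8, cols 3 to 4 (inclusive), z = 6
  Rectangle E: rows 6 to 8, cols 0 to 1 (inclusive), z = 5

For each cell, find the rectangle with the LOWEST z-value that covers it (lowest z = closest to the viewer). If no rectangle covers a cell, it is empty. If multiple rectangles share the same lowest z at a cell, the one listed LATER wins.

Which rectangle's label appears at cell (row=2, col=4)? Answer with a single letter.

Check cell (2,4):
  A: rows 0-4 cols 4-7 z=3 -> covers; best now A (z=3)
  B: rows 4-5 cols 1-2 -> outside (row miss)
  C: rows 0-4 cols 3-4 z=2 -> covers; best now C (z=2)
  D: rows 7-8 cols 3-4 -> outside (row miss)
  E: rows 6-8 cols 0-1 -> outside (row miss)
Winner: C at z=2

Answer: C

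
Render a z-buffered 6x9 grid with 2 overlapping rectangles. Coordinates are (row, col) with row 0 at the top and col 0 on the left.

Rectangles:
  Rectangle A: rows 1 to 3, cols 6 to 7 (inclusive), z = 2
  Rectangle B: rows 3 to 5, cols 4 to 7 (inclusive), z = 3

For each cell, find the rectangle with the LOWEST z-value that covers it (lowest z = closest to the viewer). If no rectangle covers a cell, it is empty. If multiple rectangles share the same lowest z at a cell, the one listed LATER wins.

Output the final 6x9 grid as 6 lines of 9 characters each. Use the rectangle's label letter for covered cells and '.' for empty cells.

.........
......AA.
......AA.
....BBAA.
....BBBB.
....BBBB.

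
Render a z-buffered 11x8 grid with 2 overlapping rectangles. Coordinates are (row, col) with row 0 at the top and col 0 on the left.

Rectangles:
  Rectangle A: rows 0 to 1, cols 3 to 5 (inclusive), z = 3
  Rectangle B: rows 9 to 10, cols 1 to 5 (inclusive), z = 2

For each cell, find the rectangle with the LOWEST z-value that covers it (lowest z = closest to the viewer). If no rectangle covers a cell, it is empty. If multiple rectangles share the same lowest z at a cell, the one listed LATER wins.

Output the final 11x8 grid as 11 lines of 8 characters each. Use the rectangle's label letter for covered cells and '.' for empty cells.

...AAA..
...AAA..
........
........
........
........
........
........
........
.BBBBB..
.BBBBB..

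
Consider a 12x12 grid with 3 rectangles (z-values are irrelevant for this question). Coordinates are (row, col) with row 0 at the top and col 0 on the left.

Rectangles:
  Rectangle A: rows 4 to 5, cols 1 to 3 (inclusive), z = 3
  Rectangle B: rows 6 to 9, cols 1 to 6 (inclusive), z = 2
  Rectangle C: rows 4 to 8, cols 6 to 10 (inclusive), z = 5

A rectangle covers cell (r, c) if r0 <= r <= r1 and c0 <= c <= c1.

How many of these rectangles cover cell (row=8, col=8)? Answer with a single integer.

Answer: 1

Derivation:
Check cell (8,8):
  A: rows 4-5 cols 1-3 -> outside (row miss)
  B: rows 6-9 cols 1-6 -> outside (col miss)
  C: rows 4-8 cols 6-10 -> covers
Count covering = 1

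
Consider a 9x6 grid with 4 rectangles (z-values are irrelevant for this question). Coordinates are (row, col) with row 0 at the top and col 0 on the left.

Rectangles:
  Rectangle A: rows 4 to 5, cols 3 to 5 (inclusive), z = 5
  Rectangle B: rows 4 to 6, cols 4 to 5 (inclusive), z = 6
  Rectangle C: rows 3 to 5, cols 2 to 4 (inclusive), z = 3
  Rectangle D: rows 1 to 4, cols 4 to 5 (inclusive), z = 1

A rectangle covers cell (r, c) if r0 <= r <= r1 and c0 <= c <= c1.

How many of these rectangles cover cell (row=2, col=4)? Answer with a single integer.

Answer: 1

Derivation:
Check cell (2,4):
  A: rows 4-5 cols 3-5 -> outside (row miss)
  B: rows 4-6 cols 4-5 -> outside (row miss)
  C: rows 3-5 cols 2-4 -> outside (row miss)
  D: rows 1-4 cols 4-5 -> covers
Count covering = 1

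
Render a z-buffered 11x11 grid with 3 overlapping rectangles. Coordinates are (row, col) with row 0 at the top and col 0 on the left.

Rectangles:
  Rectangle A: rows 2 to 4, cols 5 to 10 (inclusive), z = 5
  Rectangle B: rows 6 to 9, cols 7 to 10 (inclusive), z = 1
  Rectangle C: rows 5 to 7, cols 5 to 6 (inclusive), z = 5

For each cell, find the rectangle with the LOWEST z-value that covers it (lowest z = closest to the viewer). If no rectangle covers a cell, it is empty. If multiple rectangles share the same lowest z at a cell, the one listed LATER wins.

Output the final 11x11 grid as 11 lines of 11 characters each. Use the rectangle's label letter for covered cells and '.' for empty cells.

...........
...........
.....AAAAAA
.....AAAAAA
.....AAAAAA
.....CC....
.....CCBBBB
.....CCBBBB
.......BBBB
.......BBBB
...........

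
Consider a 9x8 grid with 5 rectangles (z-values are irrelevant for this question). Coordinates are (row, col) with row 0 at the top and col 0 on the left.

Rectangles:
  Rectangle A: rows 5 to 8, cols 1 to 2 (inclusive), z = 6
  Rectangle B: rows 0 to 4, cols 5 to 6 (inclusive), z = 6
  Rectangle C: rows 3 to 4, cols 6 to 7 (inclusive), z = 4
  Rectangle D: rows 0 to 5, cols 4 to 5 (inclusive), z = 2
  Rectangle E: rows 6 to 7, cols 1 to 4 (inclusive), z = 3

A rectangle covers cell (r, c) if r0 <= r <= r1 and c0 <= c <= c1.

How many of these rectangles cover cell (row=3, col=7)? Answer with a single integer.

Answer: 1

Derivation:
Check cell (3,7):
  A: rows 5-8 cols 1-2 -> outside (row miss)
  B: rows 0-4 cols 5-6 -> outside (col miss)
  C: rows 3-4 cols 6-7 -> covers
  D: rows 0-5 cols 4-5 -> outside (col miss)
  E: rows 6-7 cols 1-4 -> outside (row miss)
Count covering = 1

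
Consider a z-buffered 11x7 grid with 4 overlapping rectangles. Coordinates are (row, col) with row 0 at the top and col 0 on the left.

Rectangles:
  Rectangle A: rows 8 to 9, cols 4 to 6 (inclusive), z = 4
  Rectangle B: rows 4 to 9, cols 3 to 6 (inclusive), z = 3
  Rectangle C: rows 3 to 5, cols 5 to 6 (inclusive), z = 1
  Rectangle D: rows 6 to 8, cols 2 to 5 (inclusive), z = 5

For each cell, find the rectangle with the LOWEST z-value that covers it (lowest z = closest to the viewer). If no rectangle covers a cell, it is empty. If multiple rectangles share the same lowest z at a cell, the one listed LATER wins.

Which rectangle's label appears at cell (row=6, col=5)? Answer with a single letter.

Check cell (6,5):
  A: rows 8-9 cols 4-6 -> outside (row miss)
  B: rows 4-9 cols 3-6 z=3 -> covers; best now B (z=3)
  C: rows 3-5 cols 5-6 -> outside (row miss)
  D: rows 6-8 cols 2-5 z=5 -> covers; best now B (z=3)
Winner: B at z=3

Answer: B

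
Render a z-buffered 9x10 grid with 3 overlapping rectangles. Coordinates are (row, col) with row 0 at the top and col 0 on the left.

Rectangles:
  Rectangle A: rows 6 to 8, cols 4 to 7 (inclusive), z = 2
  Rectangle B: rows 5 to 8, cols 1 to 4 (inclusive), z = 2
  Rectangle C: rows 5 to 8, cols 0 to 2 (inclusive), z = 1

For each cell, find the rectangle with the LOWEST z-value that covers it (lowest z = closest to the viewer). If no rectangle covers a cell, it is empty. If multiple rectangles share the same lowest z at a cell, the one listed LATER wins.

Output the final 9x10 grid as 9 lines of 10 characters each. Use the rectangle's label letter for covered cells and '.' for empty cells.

..........
..........
..........
..........
..........
CCCBB.....
CCCBBAAA..
CCCBBAAA..
CCCBBAAA..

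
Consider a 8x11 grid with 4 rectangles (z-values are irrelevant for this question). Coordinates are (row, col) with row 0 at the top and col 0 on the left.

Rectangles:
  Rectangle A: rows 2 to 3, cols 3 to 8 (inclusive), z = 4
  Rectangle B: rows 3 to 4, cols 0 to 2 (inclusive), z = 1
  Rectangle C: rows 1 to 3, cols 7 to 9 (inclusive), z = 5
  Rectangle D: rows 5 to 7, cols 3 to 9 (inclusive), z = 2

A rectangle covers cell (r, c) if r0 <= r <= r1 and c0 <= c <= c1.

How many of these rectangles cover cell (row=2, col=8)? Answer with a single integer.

Check cell (2,8):
  A: rows 2-3 cols 3-8 -> covers
  B: rows 3-4 cols 0-2 -> outside (row miss)
  C: rows 1-3 cols 7-9 -> covers
  D: rows 5-7 cols 3-9 -> outside (row miss)
Count covering = 2

Answer: 2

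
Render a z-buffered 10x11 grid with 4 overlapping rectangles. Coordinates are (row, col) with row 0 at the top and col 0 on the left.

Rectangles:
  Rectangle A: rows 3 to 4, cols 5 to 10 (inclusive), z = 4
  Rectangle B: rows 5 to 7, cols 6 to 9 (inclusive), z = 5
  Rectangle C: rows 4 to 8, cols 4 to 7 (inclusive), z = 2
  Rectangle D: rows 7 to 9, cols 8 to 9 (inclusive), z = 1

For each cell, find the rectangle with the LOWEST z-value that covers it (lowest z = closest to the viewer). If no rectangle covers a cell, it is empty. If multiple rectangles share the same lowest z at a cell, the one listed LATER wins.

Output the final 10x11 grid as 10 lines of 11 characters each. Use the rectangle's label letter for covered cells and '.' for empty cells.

...........
...........
...........
.....AAAAAA
....CCCCAAA
....CCCCBB.
....CCCCBB.
....CCCCDD.
....CCCCDD.
........DD.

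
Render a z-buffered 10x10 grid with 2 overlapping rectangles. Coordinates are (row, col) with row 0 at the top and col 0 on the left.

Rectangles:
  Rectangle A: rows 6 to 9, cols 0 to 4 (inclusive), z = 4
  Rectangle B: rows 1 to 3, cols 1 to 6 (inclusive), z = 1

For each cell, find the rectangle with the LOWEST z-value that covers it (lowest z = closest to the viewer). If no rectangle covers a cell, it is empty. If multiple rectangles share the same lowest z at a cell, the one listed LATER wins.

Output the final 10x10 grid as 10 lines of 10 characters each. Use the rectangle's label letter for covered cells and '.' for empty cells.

..........
.BBBBBB...
.BBBBBB...
.BBBBBB...
..........
..........
AAAAA.....
AAAAA.....
AAAAA.....
AAAAA.....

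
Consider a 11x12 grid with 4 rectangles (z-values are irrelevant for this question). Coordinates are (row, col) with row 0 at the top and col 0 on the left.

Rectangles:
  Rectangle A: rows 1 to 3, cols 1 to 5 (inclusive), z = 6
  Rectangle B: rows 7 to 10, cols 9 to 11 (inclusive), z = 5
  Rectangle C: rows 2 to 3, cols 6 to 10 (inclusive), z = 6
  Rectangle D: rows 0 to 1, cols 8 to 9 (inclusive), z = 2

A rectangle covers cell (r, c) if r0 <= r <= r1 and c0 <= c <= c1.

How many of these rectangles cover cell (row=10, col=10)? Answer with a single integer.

Answer: 1

Derivation:
Check cell (10,10):
  A: rows 1-3 cols 1-5 -> outside (row miss)
  B: rows 7-10 cols 9-11 -> covers
  C: rows 2-3 cols 6-10 -> outside (row miss)
  D: rows 0-1 cols 8-9 -> outside (row miss)
Count covering = 1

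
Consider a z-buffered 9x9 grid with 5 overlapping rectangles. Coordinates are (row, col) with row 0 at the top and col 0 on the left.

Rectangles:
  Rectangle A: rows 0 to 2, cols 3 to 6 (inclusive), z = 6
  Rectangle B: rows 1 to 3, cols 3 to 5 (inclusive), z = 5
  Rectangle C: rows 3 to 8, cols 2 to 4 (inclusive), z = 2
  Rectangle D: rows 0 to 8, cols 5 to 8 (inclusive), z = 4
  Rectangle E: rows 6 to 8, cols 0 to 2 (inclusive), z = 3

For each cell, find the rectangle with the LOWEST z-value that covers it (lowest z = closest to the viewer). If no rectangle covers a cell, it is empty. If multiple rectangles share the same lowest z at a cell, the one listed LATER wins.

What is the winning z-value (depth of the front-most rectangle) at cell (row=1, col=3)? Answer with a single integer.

Check cell (1,3):
  A: rows 0-2 cols 3-6 z=6 -> covers; best now A (z=6)
  B: rows 1-3 cols 3-5 z=5 -> covers; best now B (z=5)
  C: rows 3-8 cols 2-4 -> outside (row miss)
  D: rows 0-8 cols 5-8 -> outside (col miss)
  E: rows 6-8 cols 0-2 -> outside (row miss)
Winner: B at z=5

Answer: 5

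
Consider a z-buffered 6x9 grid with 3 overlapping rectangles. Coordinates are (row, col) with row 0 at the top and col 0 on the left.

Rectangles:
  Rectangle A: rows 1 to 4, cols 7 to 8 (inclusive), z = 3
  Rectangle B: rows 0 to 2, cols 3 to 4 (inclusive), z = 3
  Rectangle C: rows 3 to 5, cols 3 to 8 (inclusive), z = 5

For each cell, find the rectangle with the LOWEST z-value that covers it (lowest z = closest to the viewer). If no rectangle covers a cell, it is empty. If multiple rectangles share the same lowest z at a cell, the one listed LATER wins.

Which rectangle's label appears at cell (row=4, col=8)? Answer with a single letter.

Check cell (4,8):
  A: rows 1-4 cols 7-8 z=3 -> covers; best now A (z=3)
  B: rows 0-2 cols 3-4 -> outside (row miss)
  C: rows 3-5 cols 3-8 z=5 -> covers; best now A (z=3)
Winner: A at z=3

Answer: A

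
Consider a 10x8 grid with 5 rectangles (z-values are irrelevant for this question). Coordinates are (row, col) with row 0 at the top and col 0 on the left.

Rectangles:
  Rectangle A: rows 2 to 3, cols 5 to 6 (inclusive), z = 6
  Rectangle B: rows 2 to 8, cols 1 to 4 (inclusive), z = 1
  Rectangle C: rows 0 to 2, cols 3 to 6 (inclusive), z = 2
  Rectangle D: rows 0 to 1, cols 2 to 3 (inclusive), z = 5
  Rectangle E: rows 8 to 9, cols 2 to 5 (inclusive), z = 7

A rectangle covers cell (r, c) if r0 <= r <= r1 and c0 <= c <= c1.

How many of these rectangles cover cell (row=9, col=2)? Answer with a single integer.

Check cell (9,2):
  A: rows 2-3 cols 5-6 -> outside (row miss)
  B: rows 2-8 cols 1-4 -> outside (row miss)
  C: rows 0-2 cols 3-6 -> outside (row miss)
  D: rows 0-1 cols 2-3 -> outside (row miss)
  E: rows 8-9 cols 2-5 -> covers
Count covering = 1

Answer: 1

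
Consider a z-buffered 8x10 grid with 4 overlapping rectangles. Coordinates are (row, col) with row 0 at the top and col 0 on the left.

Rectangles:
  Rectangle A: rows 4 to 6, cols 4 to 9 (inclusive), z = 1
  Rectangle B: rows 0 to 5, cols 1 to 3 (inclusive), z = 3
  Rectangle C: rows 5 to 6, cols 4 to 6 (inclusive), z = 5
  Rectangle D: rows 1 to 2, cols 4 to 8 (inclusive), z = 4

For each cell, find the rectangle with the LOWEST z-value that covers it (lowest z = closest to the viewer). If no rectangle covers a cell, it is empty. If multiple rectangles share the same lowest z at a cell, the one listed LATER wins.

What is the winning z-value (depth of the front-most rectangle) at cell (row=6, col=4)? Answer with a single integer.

Answer: 1

Derivation:
Check cell (6,4):
  A: rows 4-6 cols 4-9 z=1 -> covers; best now A (z=1)
  B: rows 0-5 cols 1-3 -> outside (row miss)
  C: rows 5-6 cols 4-6 z=5 -> covers; best now A (z=1)
  D: rows 1-2 cols 4-8 -> outside (row miss)
Winner: A at z=1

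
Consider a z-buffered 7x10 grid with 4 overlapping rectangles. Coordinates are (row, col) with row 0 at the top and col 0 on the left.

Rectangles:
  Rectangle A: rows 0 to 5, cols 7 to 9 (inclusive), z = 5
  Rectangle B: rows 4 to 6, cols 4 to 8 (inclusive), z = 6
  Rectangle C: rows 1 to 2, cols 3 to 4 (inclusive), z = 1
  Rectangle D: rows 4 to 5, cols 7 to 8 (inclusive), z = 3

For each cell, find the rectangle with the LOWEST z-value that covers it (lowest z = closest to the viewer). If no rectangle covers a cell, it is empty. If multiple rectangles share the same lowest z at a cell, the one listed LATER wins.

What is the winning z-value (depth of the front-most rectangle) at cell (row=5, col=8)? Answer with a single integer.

Check cell (5,8):
  A: rows 0-5 cols 7-9 z=5 -> covers; best now A (z=5)
  B: rows 4-6 cols 4-8 z=6 -> covers; best now A (z=5)
  C: rows 1-2 cols 3-4 -> outside (row miss)
  D: rows 4-5 cols 7-8 z=3 -> covers; best now D (z=3)
Winner: D at z=3

Answer: 3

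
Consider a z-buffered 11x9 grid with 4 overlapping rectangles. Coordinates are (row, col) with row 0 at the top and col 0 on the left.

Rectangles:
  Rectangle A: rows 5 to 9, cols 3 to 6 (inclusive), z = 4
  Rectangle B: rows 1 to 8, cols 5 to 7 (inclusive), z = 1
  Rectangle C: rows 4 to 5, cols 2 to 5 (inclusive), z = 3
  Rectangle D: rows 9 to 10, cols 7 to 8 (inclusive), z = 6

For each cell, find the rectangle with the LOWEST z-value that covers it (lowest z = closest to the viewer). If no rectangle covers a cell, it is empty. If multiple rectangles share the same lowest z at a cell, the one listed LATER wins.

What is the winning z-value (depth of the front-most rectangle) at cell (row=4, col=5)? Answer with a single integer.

Answer: 1

Derivation:
Check cell (4,5):
  A: rows 5-9 cols 3-6 -> outside (row miss)
  B: rows 1-8 cols 5-7 z=1 -> covers; best now B (z=1)
  C: rows 4-5 cols 2-5 z=3 -> covers; best now B (z=1)
  D: rows 9-10 cols 7-8 -> outside (row miss)
Winner: B at z=1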